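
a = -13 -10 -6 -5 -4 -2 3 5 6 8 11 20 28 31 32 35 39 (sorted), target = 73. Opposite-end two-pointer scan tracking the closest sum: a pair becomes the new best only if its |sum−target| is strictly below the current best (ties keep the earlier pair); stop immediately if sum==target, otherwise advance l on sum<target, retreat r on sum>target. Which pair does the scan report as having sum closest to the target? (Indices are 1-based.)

pair (35, 39) with sum 74 (|Δ|=1)

[1,17] -13+39=26 d=47 * → l++
[2,17] -10+39=29 d=44 * → l++
[3,17] -6+39=33 d=40 * → l++
[4,17] -5+39=34 d=39 * → l++
[5,17] -4+39=35 d=38 * → l++
[6,17] -2+39=37 d=36 * → l++
[7,17] 3+39=42 d=31 * → l++
[8,17] 5+39=44 d=29 * → l++
[9,17] 6+39=45 d=28 * → l++
[10,17] 8+39=47 d=26 * → l++
[11,17] 11+39=50 d=23 * → l++
[12,17] 20+39=59 d=14 * → l++
[13,17] 28+39=67 d=6 * → l++
[14,17] 31+39=70 d=3 * → l++
[15,17] 32+39=71 d=2 * → l++
[16,17] 35+39=74 d=1 * → r--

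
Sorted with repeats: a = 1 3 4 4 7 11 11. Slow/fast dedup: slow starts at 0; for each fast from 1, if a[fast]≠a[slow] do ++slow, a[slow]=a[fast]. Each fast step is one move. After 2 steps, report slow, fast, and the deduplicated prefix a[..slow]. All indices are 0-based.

slow=0 fast=1: a[fast]=3≠a[slow]=1 write a[1]=3, slow++,fast++
slow=1 fast=2: a[fast]=4≠a[slow]=3 write a[2]=4, slow++,fast++

slow=2, fast=3, prefix=[1, 3, 4]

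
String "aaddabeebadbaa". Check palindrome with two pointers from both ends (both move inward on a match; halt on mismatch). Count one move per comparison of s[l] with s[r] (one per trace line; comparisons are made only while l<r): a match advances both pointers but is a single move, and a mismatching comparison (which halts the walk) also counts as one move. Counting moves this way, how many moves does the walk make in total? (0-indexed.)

[0,13] 'a'=='a' → l++,r--
[1,12] 'a'=='a' → l++,r--
[2,11] 'd'!='b' → stop

3 moves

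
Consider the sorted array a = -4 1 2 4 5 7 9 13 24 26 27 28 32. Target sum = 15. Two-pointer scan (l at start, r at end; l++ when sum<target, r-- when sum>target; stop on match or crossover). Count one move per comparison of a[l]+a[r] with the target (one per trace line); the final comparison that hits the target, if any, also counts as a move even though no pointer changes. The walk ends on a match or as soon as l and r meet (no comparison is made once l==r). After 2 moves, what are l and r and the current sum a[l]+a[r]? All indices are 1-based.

[1,13] -4+32=28 >15 → r--
[1,12] -4+28=24 >15 → r--

l=1, r=11, sum=23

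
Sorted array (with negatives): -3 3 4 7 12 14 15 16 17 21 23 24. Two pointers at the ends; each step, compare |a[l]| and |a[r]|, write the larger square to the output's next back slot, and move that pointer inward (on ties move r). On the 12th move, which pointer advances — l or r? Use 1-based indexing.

l=1 r=12: |-3|<=|24| out[12]=576, r--
l=1 r=11: |-3|<=|23| out[11]=529, r--
l=1 r=10: |-3|<=|21| out[10]=441, r--
l=1 r=9: |-3|<=|17| out[9]=289, r--
l=1 r=8: |-3|<=|16| out[8]=256, r--
l=1 r=7: |-3|<=|15| out[7]=225, r--
l=1 r=6: |-3|<=|14| out[6]=196, r--
l=1 r=5: |-3|<=|12| out[5]=144, r--
l=1 r=4: |-3|<=|7| out[4]=49, r--
l=1 r=3: |-3|<=|4| out[3]=16, r--
l=1 r=2: |-3|<=|3| out[2]=9, r--
l=1 r=1: |-3|<=|-3| out[1]=9, r--

r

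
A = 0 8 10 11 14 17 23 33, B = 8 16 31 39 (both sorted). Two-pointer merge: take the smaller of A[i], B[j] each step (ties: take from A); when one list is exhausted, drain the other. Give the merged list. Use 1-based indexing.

[0, 8, 8, 10, 11, 14, 16, 17, 23, 31, 33, 39]

[i=1,j=1] A[i]=0<=B[j]=8 take 0 → i++
[i=2,j=1] A[i]=8<=B[j]=8 take 8 → i++
[i=3,j=1] A[i]=10>B[j]=8 take 8 → j++
[i=3,j=2] A[i]=10<=B[j]=16 take 10 → i++
[i=4,j=2] A[i]=11<=B[j]=16 take 11 → i++
[i=5,j=2] A[i]=14<=B[j]=16 take 14 → i++
[i=6,j=2] A[i]=17>B[j]=16 take 16 → j++
[i=6,j=3] A[i]=17<=B[j]=31 take 17 → i++
[i=7,j=3] A[i]=23<=B[j]=31 take 23 → i++
[i=8,j=3] A[i]=33>B[j]=31 take 31 → j++
[i=8,j=4] A[i]=33<=B[j]=39 take 33 → i++
[i=9,j=4] A done, take B[j]=39 → j++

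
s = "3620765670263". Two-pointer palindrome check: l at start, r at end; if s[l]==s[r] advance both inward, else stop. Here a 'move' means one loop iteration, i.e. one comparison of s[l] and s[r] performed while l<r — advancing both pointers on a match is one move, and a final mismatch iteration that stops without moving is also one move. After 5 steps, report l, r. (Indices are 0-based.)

l=0 r=12: '3'=='3', l++,r--
l=1 r=11: '6'=='6', l++,r--
l=2 r=10: '2'=='2', l++,r--
l=3 r=9: '0'=='0', l++,r--
l=4 r=8: '7'=='7', l++,r--

l=5, r=7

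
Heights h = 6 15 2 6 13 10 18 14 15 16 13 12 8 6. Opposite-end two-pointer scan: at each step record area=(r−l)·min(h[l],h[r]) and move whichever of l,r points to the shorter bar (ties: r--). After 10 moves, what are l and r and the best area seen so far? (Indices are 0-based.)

l=0 r=13: min(6,6)*13=78 best=78 *, r--
l=0 r=12: min(6,8)*12=72 best=78, l++
l=1 r=12: min(15,8)*11=88 best=88 *, r--
l=1 r=11: min(15,12)*10=120 best=120 *, r--
l=1 r=10: min(15,13)*9=117 best=120, r--
l=1 r=9: min(15,16)*8=120 best=120, l++
l=2 r=9: min(2,16)*7=14 best=120, l++
l=3 r=9: min(6,16)*6=36 best=120, l++
l=4 r=9: min(13,16)*5=65 best=120, l++
l=5 r=9: min(10,16)*4=40 best=120, l++

l=6, r=9, best area=120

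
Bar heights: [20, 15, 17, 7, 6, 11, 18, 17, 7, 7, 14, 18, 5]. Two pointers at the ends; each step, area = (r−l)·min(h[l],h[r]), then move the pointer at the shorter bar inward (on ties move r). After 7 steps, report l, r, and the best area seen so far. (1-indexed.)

l=1, r=6, best area=198

[1,13] min(20,5)*12=60 best=60 * → r--
[1,12] min(20,18)*11=198 best=198 * → r--
[1,11] min(20,14)*10=140 best=198 → r--
[1,10] min(20,7)*9=63 best=198 → r--
[1,9] min(20,7)*8=56 best=198 → r--
[1,8] min(20,17)*7=119 best=198 → r--
[1,7] min(20,18)*6=108 best=198 → r--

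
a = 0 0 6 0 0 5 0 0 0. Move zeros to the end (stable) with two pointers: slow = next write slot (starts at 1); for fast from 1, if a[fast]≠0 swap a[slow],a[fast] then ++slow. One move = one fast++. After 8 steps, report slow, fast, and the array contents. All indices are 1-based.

slow=3, fast=9, a=[6, 5, 0, 0, 0, 0, 0, 0, 0]

(s=1,f=1) a[fast]=0 → fast++
(s=1,f=2) a[fast]=0 → fast++
(s=1,f=3) a[fast]=6≠0 swap→a[1]=6 → slow++,fast++
(s=2,f=4) a[fast]=0 → fast++
(s=2,f=5) a[fast]=0 → fast++
(s=2,f=6) a[fast]=5≠0 swap→a[2]=5 → slow++,fast++
(s=3,f=7) a[fast]=0 → fast++
(s=3,f=8) a[fast]=0 → fast++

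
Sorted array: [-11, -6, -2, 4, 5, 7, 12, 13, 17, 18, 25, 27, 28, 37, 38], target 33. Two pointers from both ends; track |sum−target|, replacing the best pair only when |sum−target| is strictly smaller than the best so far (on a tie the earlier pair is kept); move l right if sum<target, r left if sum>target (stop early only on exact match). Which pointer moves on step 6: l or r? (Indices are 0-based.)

l=0 r=14: -11+38=27 d=6 *, l++
l=1 r=14: -6+38=32 d=1 *, l++
l=2 r=14: -2+38=36 d=3, r--
l=2 r=13: -2+37=35 d=2, r--
l=2 r=12: -2+28=26 d=7, l++
l=3 r=12: 4+28=32 d=1, l++

l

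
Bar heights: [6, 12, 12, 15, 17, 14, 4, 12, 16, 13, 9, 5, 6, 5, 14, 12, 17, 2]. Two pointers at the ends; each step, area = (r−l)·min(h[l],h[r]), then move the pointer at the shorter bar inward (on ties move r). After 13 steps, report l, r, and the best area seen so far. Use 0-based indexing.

l=4, r=8, best area=204

[0,17] min(6,2)*17=34 best=34 * → r--
[0,16] min(6,17)*16=96 best=96 * → l++
[1,16] min(12,17)*15=180 best=180 * → l++
[2,16] min(12,17)*14=168 best=180 → l++
[3,16] min(15,17)*13=195 best=195 * → l++
[4,16] min(17,17)*12=204 best=204 * → r--
[4,15] min(17,12)*11=132 best=204 → r--
[4,14] min(17,14)*10=140 best=204 → r--
[4,13] min(17,5)*9=45 best=204 → r--
[4,12] min(17,6)*8=48 best=204 → r--
[4,11] min(17,5)*7=35 best=204 → r--
[4,10] min(17,9)*6=54 best=204 → r--
[4,9] min(17,13)*5=65 best=204 → r--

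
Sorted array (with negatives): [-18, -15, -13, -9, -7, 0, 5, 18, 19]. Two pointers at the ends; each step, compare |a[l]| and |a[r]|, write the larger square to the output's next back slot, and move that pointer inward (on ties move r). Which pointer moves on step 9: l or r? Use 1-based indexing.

r

[1,9] |-18|<=|19| out[9]=361 → r--
[1,8] |-18|<=|18| out[8]=324 → r--
[1,7] |-18|>|5| out[7]=324 → l++
[2,7] |-15|>|5| out[6]=225 → l++
[3,7] |-13|>|5| out[5]=169 → l++
[4,7] |-9|>|5| out[4]=81 → l++
[5,7] |-7|>|5| out[3]=49 → l++
[6,7] |0|<=|5| out[2]=25 → r--
[6,6] |0|<=|0| out[1]=0 → r--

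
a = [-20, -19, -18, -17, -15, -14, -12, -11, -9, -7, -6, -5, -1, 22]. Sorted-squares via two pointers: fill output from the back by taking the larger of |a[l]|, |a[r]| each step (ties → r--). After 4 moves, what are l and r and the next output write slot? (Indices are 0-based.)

[0,13] |-20|<=|22| out[13]=484 → r--
[0,12] |-20|>|-1| out[12]=400 → l++
[1,12] |-19|>|-1| out[11]=361 → l++
[2,12] |-18|>|-1| out[10]=324 → l++

l=3, r=12, next write slot=9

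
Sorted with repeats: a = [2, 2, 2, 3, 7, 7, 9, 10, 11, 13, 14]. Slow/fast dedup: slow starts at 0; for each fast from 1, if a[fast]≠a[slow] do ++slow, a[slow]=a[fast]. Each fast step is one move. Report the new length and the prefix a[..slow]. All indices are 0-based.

length 8; prefix = [2, 3, 7, 9, 10, 11, 13, 14]

slow=0 fast=1: a[fast]=2=a[slow] dup, fast++
slow=0 fast=2: a[fast]=2=a[slow] dup, fast++
slow=0 fast=3: a[fast]=3≠a[slow]=2 write a[1]=3, slow++,fast++
slow=1 fast=4: a[fast]=7≠a[slow]=3 write a[2]=7, slow++,fast++
slow=2 fast=5: a[fast]=7=a[slow] dup, fast++
slow=2 fast=6: a[fast]=9≠a[slow]=7 write a[3]=9, slow++,fast++
slow=3 fast=7: a[fast]=10≠a[slow]=9 write a[4]=10, slow++,fast++
slow=4 fast=8: a[fast]=11≠a[slow]=10 write a[5]=11, slow++,fast++
slow=5 fast=9: a[fast]=13≠a[slow]=11 write a[6]=13, slow++,fast++
slow=6 fast=10: a[fast]=14≠a[slow]=13 write a[7]=14, slow++,fast++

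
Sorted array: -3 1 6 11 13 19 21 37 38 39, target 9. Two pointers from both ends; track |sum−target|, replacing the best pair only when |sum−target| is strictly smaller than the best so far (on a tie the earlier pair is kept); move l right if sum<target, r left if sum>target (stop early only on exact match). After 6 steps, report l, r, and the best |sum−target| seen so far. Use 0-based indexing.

[0,9] -3+39=36 d=27 * → r--
[0,8] -3+38=35 d=26 * → r--
[0,7] -3+37=34 d=25 * → r--
[0,6] -3+21=18 d=9 * → r--
[0,5] -3+19=16 d=7 * → r--
[0,4] -3+13=10 d=1 * → r--

l=0, r=3, best |Δ|=1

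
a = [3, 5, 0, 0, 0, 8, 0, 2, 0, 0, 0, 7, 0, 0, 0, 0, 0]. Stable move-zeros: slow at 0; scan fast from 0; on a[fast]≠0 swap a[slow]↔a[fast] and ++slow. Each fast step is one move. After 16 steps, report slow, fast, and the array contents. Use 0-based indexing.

slow=5, fast=16, a=[3, 5, 8, 2, 7, 0, 0, 0, 0, 0, 0, 0, 0, 0, 0, 0, 0]

slow=0 fast=0: a[fast]=3≠0 swap→a[0]=3, slow++,fast++
slow=1 fast=1: a[fast]=5≠0 swap→a[1]=5, slow++,fast++
slow=2 fast=2: a[fast]=0, fast++
slow=2 fast=3: a[fast]=0, fast++
slow=2 fast=4: a[fast]=0, fast++
slow=2 fast=5: a[fast]=8≠0 swap→a[2]=8, slow++,fast++
slow=3 fast=6: a[fast]=0, fast++
slow=3 fast=7: a[fast]=2≠0 swap→a[3]=2, slow++,fast++
slow=4 fast=8: a[fast]=0, fast++
slow=4 fast=9: a[fast]=0, fast++
slow=4 fast=10: a[fast]=0, fast++
slow=4 fast=11: a[fast]=7≠0 swap→a[4]=7, slow++,fast++
slow=5 fast=12: a[fast]=0, fast++
slow=5 fast=13: a[fast]=0, fast++
slow=5 fast=14: a[fast]=0, fast++
slow=5 fast=15: a[fast]=0, fast++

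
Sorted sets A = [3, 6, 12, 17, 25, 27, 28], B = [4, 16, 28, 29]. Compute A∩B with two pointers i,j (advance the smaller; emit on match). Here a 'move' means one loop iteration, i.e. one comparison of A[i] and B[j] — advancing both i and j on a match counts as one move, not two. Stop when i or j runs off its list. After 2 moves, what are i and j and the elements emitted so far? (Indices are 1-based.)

i=2, j=2, emitted=[]

i=1 j=1: 3<4, i++
i=2 j=1: 6>4, j++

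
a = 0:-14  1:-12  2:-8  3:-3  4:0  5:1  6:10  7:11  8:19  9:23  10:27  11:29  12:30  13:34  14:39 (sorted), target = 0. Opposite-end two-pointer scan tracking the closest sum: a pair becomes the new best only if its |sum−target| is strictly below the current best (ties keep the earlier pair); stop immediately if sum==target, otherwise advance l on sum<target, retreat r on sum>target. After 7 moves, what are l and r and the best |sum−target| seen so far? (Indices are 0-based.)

l=0 r=14: -14+39=25 d=25 *, r--
l=0 r=13: -14+34=20 d=20 *, r--
l=0 r=12: -14+30=16 d=16 *, r--
l=0 r=11: -14+29=15 d=15 *, r--
l=0 r=10: -14+27=13 d=13 *, r--
l=0 r=9: -14+23=9 d=9 *, r--
l=0 r=8: -14+19=5 d=5 *, r--

l=0, r=7, best |Δ|=5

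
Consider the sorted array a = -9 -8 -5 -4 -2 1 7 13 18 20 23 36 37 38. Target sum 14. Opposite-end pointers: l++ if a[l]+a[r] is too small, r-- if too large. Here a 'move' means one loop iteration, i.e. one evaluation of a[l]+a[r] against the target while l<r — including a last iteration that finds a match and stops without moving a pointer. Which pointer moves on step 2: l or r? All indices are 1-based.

[1,14] -9+38=29 >14 → r--
[1,13] -9+37=28 >14 → r--

r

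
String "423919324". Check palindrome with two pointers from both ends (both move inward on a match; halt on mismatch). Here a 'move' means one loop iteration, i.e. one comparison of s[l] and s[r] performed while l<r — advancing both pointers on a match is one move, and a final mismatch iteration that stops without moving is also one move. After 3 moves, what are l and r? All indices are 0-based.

l=0 r=8: '4'=='4', l++,r--
l=1 r=7: '2'=='2', l++,r--
l=2 r=6: '3'=='3', l++,r--

l=3, r=5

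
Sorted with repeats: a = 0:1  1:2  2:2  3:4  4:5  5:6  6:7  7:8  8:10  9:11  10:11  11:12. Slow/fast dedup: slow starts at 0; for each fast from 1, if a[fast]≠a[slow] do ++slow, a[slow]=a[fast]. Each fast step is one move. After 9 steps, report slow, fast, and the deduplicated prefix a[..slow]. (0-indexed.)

slow=0 fast=1: a[fast]=2≠a[slow]=1 write a[1]=2, slow++,fast++
slow=1 fast=2: a[fast]=2=a[slow] dup, fast++
slow=1 fast=3: a[fast]=4≠a[slow]=2 write a[2]=4, slow++,fast++
slow=2 fast=4: a[fast]=5≠a[slow]=4 write a[3]=5, slow++,fast++
slow=3 fast=5: a[fast]=6≠a[slow]=5 write a[4]=6, slow++,fast++
slow=4 fast=6: a[fast]=7≠a[slow]=6 write a[5]=7, slow++,fast++
slow=5 fast=7: a[fast]=8≠a[slow]=7 write a[6]=8, slow++,fast++
slow=6 fast=8: a[fast]=10≠a[slow]=8 write a[7]=10, slow++,fast++
slow=7 fast=9: a[fast]=11≠a[slow]=10 write a[8]=11, slow++,fast++

slow=8, fast=10, prefix=[1, 2, 4, 5, 6, 7, 8, 10, 11]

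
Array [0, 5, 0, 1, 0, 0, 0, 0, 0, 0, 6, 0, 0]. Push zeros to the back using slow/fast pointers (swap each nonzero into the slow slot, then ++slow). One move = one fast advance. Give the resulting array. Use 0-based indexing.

[5, 1, 6, 0, 0, 0, 0, 0, 0, 0, 0, 0, 0]

slow=0 fast=0: a[fast]=0, fast++
slow=0 fast=1: a[fast]=5≠0 swap→a[0]=5, slow++,fast++
slow=1 fast=2: a[fast]=0, fast++
slow=1 fast=3: a[fast]=1≠0 swap→a[1]=1, slow++,fast++
slow=2 fast=4: a[fast]=0, fast++
slow=2 fast=5: a[fast]=0, fast++
slow=2 fast=6: a[fast]=0, fast++
slow=2 fast=7: a[fast]=0, fast++
slow=2 fast=8: a[fast]=0, fast++
slow=2 fast=9: a[fast]=0, fast++
slow=2 fast=10: a[fast]=6≠0 swap→a[2]=6, slow++,fast++
slow=3 fast=11: a[fast]=0, fast++
slow=3 fast=12: a[fast]=0, fast++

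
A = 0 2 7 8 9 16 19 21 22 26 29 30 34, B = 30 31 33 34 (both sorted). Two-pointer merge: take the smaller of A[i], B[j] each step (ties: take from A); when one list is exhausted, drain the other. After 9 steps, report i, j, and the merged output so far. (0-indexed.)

i=9, j=0, merged so far=[0, 2, 7, 8, 9, 16, 19, 21, 22]

[i=0,j=0] A[i]=0<=B[j]=30 take 0 → i++
[i=1,j=0] A[i]=2<=B[j]=30 take 2 → i++
[i=2,j=0] A[i]=7<=B[j]=30 take 7 → i++
[i=3,j=0] A[i]=8<=B[j]=30 take 8 → i++
[i=4,j=0] A[i]=9<=B[j]=30 take 9 → i++
[i=5,j=0] A[i]=16<=B[j]=30 take 16 → i++
[i=6,j=0] A[i]=19<=B[j]=30 take 19 → i++
[i=7,j=0] A[i]=21<=B[j]=30 take 21 → i++
[i=8,j=0] A[i]=22<=B[j]=30 take 22 → i++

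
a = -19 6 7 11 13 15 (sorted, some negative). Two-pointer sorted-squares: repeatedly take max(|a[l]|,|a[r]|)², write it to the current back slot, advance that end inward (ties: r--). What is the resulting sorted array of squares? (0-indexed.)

[36, 49, 121, 169, 225, 361]

[0,5] |-19|>|15| out[5]=361 → l++
[1,5] |6|<=|15| out[4]=225 → r--
[1,4] |6|<=|13| out[3]=169 → r--
[1,3] |6|<=|11| out[2]=121 → r--
[1,2] |6|<=|7| out[1]=49 → r--
[1,1] |6|<=|6| out[0]=36 → r--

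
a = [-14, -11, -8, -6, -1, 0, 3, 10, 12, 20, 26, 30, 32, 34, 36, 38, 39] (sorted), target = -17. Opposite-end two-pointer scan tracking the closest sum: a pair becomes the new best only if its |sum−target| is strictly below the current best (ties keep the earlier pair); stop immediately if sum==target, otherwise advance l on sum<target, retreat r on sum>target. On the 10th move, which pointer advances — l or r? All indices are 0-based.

r

[0,16] -14+39=25 d=42 * → r--
[0,15] -14+38=24 d=41 * → r--
[0,14] -14+36=22 d=39 * → r--
[0,13] -14+34=20 d=37 * → r--
[0,12] -14+32=18 d=35 * → r--
[0,11] -14+30=16 d=33 * → r--
[0,10] -14+26=12 d=29 * → r--
[0,9] -14+20=6 d=23 * → r--
[0,8] -14+12=-2 d=15 * → r--
[0,7] -14+10=-4 d=13 * → r--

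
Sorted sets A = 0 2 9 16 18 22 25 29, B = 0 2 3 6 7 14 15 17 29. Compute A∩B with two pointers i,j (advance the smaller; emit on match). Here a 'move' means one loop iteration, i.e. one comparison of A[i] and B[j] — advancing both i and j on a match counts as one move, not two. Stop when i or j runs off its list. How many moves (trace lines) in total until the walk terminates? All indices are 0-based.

14 moves

i=0 j=0: 0==0 emit, i++,j++
i=1 j=1: 2==2 emit, i++,j++
i=2 j=2: 9>3, j++
i=2 j=3: 9>6, j++
i=2 j=4: 9>7, j++
i=2 j=5: 9<14, i++
i=3 j=5: 16>14, j++
i=3 j=6: 16>15, j++
i=3 j=7: 16<17, i++
i=4 j=7: 18>17, j++
i=4 j=8: 18<29, i++
i=5 j=8: 22<29, i++
i=6 j=8: 25<29, i++
i=7 j=8: 29==29 emit, i++,j++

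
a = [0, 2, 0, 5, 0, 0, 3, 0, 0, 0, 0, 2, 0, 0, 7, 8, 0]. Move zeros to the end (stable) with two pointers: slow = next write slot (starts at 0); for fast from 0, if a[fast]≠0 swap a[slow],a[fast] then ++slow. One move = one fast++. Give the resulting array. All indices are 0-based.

(s=0,f=0) a[fast]=0 → fast++
(s=0,f=1) a[fast]=2≠0 swap→a[0]=2 → slow++,fast++
(s=1,f=2) a[fast]=0 → fast++
(s=1,f=3) a[fast]=5≠0 swap→a[1]=5 → slow++,fast++
(s=2,f=4) a[fast]=0 → fast++
(s=2,f=5) a[fast]=0 → fast++
(s=2,f=6) a[fast]=3≠0 swap→a[2]=3 → slow++,fast++
(s=3,f=7) a[fast]=0 → fast++
(s=3,f=8) a[fast]=0 → fast++
(s=3,f=9) a[fast]=0 → fast++
(s=3,f=10) a[fast]=0 → fast++
(s=3,f=11) a[fast]=2≠0 swap→a[3]=2 → slow++,fast++
(s=4,f=12) a[fast]=0 → fast++
(s=4,f=13) a[fast]=0 → fast++
(s=4,f=14) a[fast]=7≠0 swap→a[4]=7 → slow++,fast++
(s=5,f=15) a[fast]=8≠0 swap→a[5]=8 → slow++,fast++
(s=6,f=16) a[fast]=0 → fast++

[2, 5, 3, 2, 7, 8, 0, 0, 0, 0, 0, 0, 0, 0, 0, 0, 0]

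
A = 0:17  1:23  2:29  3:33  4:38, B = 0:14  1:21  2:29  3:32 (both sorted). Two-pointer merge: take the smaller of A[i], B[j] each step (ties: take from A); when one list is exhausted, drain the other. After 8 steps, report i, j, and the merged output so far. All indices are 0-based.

i=0 j=0: A[i]=17>B[j]=14 take 14, j++
i=0 j=1: A[i]=17<=B[j]=21 take 17, i++
i=1 j=1: A[i]=23>B[j]=21 take 21, j++
i=1 j=2: A[i]=23<=B[j]=29 take 23, i++
i=2 j=2: A[i]=29<=B[j]=29 take 29, i++
i=3 j=2: A[i]=33>B[j]=29 take 29, j++
i=3 j=3: A[i]=33>B[j]=32 take 32, j++
i=3 j=4: B done, take A[i]=33, i++

i=4, j=4, merged so far=[14, 17, 21, 23, 29, 29, 32, 33]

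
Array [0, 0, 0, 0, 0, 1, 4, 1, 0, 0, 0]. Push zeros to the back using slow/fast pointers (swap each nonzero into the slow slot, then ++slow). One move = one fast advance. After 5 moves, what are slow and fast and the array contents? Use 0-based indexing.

slow=0, fast=5, a=[0, 0, 0, 0, 0, 1, 4, 1, 0, 0, 0]

(s=0,f=0) a[fast]=0 → fast++
(s=0,f=1) a[fast]=0 → fast++
(s=0,f=2) a[fast]=0 → fast++
(s=0,f=3) a[fast]=0 → fast++
(s=0,f=4) a[fast]=0 → fast++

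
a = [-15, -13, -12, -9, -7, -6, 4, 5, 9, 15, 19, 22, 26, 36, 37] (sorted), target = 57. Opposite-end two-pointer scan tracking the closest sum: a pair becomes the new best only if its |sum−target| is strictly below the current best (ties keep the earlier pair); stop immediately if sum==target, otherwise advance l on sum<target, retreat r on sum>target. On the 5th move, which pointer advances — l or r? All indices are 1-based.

[1,15] -15+37=22 d=35 * → l++
[2,15] -13+37=24 d=33 * → l++
[3,15] -12+37=25 d=32 * → l++
[4,15] -9+37=28 d=29 * → l++
[5,15] -7+37=30 d=27 * → l++

l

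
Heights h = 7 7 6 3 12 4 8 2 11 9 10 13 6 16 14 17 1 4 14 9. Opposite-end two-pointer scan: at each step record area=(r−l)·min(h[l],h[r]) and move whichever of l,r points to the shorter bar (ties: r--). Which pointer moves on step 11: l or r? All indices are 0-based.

l

l=0 r=19: min(7,9)*19=133 best=133 *, l++
l=1 r=19: min(7,9)*18=126 best=133, l++
l=2 r=19: min(6,9)*17=102 best=133, l++
l=3 r=19: min(3,9)*16=48 best=133, l++
l=4 r=19: min(12,9)*15=135 best=135 *, r--
l=4 r=18: min(12,14)*14=168 best=168 *, l++
l=5 r=18: min(4,14)*13=52 best=168, l++
l=6 r=18: min(8,14)*12=96 best=168, l++
l=7 r=18: min(2,14)*11=22 best=168, l++
l=8 r=18: min(11,14)*10=110 best=168, l++
l=9 r=18: min(9,14)*9=81 best=168, l++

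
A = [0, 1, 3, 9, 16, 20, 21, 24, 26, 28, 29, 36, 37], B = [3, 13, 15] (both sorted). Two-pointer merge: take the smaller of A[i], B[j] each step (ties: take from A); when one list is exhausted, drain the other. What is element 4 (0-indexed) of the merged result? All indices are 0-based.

merged[4] = 9

[i=0,j=0] A[i]=0<=B[j]=3 take 0 → i++
[i=1,j=0] A[i]=1<=B[j]=3 take 1 → i++
[i=2,j=0] A[i]=3<=B[j]=3 take 3 → i++
[i=3,j=0] A[i]=9>B[j]=3 take 3 → j++
[i=3,j=1] A[i]=9<=B[j]=13 take 9 → i++
[i=4,j=1] A[i]=16>B[j]=13 take 13 → j++
[i=4,j=2] A[i]=16>B[j]=15 take 15 → j++
[i=4,j=3] B done, take A[i]=16 → i++
[i=5,j=3] B done, take A[i]=20 → i++
[i=6,j=3] B done, take A[i]=21 → i++
[i=7,j=3] B done, take A[i]=24 → i++
[i=8,j=3] B done, take A[i]=26 → i++
[i=9,j=3] B done, take A[i]=28 → i++
[i=10,j=3] B done, take A[i]=29 → i++
[i=11,j=3] B done, take A[i]=36 → i++
[i=12,j=3] B done, take A[i]=37 → i++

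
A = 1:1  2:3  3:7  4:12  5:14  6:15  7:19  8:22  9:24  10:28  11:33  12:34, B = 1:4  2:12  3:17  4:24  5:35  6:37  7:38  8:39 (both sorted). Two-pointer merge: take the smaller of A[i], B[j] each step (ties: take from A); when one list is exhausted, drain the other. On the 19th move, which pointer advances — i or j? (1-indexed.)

j

[i=1,j=1] A[i]=1<=B[j]=4 take 1 → i++
[i=2,j=1] A[i]=3<=B[j]=4 take 3 → i++
[i=3,j=1] A[i]=7>B[j]=4 take 4 → j++
[i=3,j=2] A[i]=7<=B[j]=12 take 7 → i++
[i=4,j=2] A[i]=12<=B[j]=12 take 12 → i++
[i=5,j=2] A[i]=14>B[j]=12 take 12 → j++
[i=5,j=3] A[i]=14<=B[j]=17 take 14 → i++
[i=6,j=3] A[i]=15<=B[j]=17 take 15 → i++
[i=7,j=3] A[i]=19>B[j]=17 take 17 → j++
[i=7,j=4] A[i]=19<=B[j]=24 take 19 → i++
[i=8,j=4] A[i]=22<=B[j]=24 take 22 → i++
[i=9,j=4] A[i]=24<=B[j]=24 take 24 → i++
[i=10,j=4] A[i]=28>B[j]=24 take 24 → j++
[i=10,j=5] A[i]=28<=B[j]=35 take 28 → i++
[i=11,j=5] A[i]=33<=B[j]=35 take 33 → i++
[i=12,j=5] A[i]=34<=B[j]=35 take 34 → i++
[i=13,j=5] A done, take B[j]=35 → j++
[i=13,j=6] A done, take B[j]=37 → j++
[i=13,j=7] A done, take B[j]=38 → j++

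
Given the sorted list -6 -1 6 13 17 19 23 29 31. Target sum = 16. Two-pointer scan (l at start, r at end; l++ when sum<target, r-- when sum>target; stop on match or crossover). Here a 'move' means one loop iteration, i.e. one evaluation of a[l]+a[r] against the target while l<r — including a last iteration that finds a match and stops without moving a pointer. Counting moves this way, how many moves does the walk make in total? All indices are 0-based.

l=0 r=8: -6+31=25 >16, r--
l=0 r=7: -6+29=23 >16, r--
l=0 r=6: -6+23=17 >16, r--
l=0 r=5: -6+19=13 <16, l++
l=1 r=5: -1+19=18 >16, r--
l=1 r=4: -1+17=16, found

6 moves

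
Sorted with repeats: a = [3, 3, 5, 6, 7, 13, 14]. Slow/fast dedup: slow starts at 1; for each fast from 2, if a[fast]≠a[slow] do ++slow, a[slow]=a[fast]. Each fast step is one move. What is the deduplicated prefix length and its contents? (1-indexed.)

(s=1,f=2) a[fast]=3=a[slow] dup → fast++
(s=1,f=3) a[fast]=5≠a[slow]=3 write a[2]=5 → slow++,fast++
(s=2,f=4) a[fast]=6≠a[slow]=5 write a[3]=6 → slow++,fast++
(s=3,f=5) a[fast]=7≠a[slow]=6 write a[4]=7 → slow++,fast++
(s=4,f=6) a[fast]=13≠a[slow]=7 write a[5]=13 → slow++,fast++
(s=5,f=7) a[fast]=14≠a[slow]=13 write a[6]=14 → slow++,fast++

length 6; prefix = [3, 5, 6, 7, 13, 14]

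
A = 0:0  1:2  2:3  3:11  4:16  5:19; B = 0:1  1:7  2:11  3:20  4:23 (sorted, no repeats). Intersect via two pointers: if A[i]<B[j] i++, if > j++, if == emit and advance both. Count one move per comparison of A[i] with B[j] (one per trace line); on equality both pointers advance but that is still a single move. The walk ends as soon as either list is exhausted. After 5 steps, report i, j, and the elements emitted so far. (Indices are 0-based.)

i=3, j=2, emitted=[]

[i=0,j=0] 0<1 → i++
[i=1,j=0] 2>1 → j++
[i=1,j=1] 2<7 → i++
[i=2,j=1] 3<7 → i++
[i=3,j=1] 11>7 → j++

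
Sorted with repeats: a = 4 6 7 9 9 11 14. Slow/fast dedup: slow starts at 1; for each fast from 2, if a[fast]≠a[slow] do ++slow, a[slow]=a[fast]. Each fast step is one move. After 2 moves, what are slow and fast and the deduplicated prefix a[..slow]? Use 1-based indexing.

(s=1,f=2) a[fast]=6≠a[slow]=4 write a[2]=6 → slow++,fast++
(s=2,f=3) a[fast]=7≠a[slow]=6 write a[3]=7 → slow++,fast++

slow=3, fast=4, prefix=[4, 6, 7]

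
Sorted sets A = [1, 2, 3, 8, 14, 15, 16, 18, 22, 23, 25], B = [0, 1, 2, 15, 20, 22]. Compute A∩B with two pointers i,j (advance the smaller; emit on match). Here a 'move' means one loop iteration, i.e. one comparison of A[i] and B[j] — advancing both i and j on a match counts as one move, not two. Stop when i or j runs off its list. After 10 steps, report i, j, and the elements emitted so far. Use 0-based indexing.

[i=0,j=0] 1>0 → j++
[i=0,j=1] 1==1 emit → i++,j++
[i=1,j=2] 2==2 emit → i++,j++
[i=2,j=3] 3<15 → i++
[i=3,j=3] 8<15 → i++
[i=4,j=3] 14<15 → i++
[i=5,j=3] 15==15 emit → i++,j++
[i=6,j=4] 16<20 → i++
[i=7,j=4] 18<20 → i++
[i=8,j=4] 22>20 → j++

i=8, j=5, emitted=[1, 2, 15]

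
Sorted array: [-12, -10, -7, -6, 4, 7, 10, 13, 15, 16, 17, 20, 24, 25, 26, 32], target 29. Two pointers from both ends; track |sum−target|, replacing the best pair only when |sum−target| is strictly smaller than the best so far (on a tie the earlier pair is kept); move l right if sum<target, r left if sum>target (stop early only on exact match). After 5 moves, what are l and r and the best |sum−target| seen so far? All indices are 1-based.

l=5, r=15, best |Δ|=3

l=1 r=16: -12+32=20 d=9 *, l++
l=2 r=16: -10+32=22 d=7 *, l++
l=3 r=16: -7+32=25 d=4 *, l++
l=4 r=16: -6+32=26 d=3 *, l++
l=5 r=16: 4+32=36 d=7, r--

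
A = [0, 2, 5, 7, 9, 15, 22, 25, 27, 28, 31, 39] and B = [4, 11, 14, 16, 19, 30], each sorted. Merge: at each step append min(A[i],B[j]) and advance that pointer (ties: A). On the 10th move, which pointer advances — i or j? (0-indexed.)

[i=0,j=0] A[i]=0<=B[j]=4 take 0 → i++
[i=1,j=0] A[i]=2<=B[j]=4 take 2 → i++
[i=2,j=0] A[i]=5>B[j]=4 take 4 → j++
[i=2,j=1] A[i]=5<=B[j]=11 take 5 → i++
[i=3,j=1] A[i]=7<=B[j]=11 take 7 → i++
[i=4,j=1] A[i]=9<=B[j]=11 take 9 → i++
[i=5,j=1] A[i]=15>B[j]=11 take 11 → j++
[i=5,j=2] A[i]=15>B[j]=14 take 14 → j++
[i=5,j=3] A[i]=15<=B[j]=16 take 15 → i++
[i=6,j=3] A[i]=22>B[j]=16 take 16 → j++

j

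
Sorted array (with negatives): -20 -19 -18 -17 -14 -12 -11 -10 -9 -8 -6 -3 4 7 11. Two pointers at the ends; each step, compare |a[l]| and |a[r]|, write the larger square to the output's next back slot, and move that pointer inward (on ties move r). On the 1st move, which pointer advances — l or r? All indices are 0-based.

[0,14] |-20|>|11| out[14]=400 → l++

l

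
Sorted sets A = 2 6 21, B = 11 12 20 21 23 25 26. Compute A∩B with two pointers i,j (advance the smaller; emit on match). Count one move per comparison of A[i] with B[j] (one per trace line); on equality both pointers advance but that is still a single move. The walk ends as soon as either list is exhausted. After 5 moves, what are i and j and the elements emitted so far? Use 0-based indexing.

[i=0,j=0] 2<11 → i++
[i=1,j=0] 6<11 → i++
[i=2,j=0] 21>11 → j++
[i=2,j=1] 21>12 → j++
[i=2,j=2] 21>20 → j++

i=2, j=3, emitted=[]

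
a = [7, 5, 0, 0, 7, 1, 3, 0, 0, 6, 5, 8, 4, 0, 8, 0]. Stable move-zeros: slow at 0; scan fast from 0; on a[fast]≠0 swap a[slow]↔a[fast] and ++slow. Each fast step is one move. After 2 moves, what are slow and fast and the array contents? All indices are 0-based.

slow=0 fast=0: a[fast]=7≠0 swap→a[0]=7, slow++,fast++
slow=1 fast=1: a[fast]=5≠0 swap→a[1]=5, slow++,fast++

slow=2, fast=2, a=[7, 5, 0, 0, 7, 1, 3, 0, 0, 6, 5, 8, 4, 0, 8, 0]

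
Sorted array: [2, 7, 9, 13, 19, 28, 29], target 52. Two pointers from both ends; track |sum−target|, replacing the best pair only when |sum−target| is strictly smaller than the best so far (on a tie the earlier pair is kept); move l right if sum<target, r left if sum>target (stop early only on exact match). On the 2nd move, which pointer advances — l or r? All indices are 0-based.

[0,6] 2+29=31 d=21 * → l++
[1,6] 7+29=36 d=16 * → l++

l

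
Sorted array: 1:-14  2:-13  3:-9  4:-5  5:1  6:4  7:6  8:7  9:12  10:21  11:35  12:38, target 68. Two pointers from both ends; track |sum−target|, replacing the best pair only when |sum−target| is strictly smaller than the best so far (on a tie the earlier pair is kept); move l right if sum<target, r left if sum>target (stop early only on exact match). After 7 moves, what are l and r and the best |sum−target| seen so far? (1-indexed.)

l=1 r=12: -14+38=24 d=44 *, l++
l=2 r=12: -13+38=25 d=43 *, l++
l=3 r=12: -9+38=29 d=39 *, l++
l=4 r=12: -5+38=33 d=35 *, l++
l=5 r=12: 1+38=39 d=29 *, l++
l=6 r=12: 4+38=42 d=26 *, l++
l=7 r=12: 6+38=44 d=24 *, l++

l=8, r=12, best |Δ|=24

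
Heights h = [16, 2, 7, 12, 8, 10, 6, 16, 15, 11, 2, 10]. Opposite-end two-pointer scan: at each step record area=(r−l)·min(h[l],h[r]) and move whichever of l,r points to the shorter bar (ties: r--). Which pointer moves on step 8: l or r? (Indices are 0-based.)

r

l=0 r=11: min(16,10)*11=110 best=110 *, r--
l=0 r=10: min(16,2)*10=20 best=110, r--
l=0 r=9: min(16,11)*9=99 best=110, r--
l=0 r=8: min(16,15)*8=120 best=120 *, r--
l=0 r=7: min(16,16)*7=112 best=120, r--
l=0 r=6: min(16,6)*6=36 best=120, r--
l=0 r=5: min(16,10)*5=50 best=120, r--
l=0 r=4: min(16,8)*4=32 best=120, r--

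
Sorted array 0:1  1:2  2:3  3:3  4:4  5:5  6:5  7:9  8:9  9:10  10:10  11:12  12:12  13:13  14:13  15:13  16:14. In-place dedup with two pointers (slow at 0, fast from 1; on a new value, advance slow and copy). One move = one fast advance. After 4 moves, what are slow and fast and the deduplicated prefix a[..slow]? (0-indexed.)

(s=0,f=1) a[fast]=2≠a[slow]=1 write a[1]=2 → slow++,fast++
(s=1,f=2) a[fast]=3≠a[slow]=2 write a[2]=3 → slow++,fast++
(s=2,f=3) a[fast]=3=a[slow] dup → fast++
(s=2,f=4) a[fast]=4≠a[slow]=3 write a[3]=4 → slow++,fast++

slow=3, fast=5, prefix=[1, 2, 3, 4]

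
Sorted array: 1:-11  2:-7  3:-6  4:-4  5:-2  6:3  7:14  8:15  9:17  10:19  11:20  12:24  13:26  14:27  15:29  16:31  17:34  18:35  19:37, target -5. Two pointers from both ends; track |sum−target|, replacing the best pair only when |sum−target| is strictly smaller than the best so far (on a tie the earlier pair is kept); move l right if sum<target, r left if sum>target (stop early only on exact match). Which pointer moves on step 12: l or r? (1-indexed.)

[1,19] -11+37=26 d=31 * → r--
[1,18] -11+35=24 d=29 * → r--
[1,17] -11+34=23 d=28 * → r--
[1,16] -11+31=20 d=25 * → r--
[1,15] -11+29=18 d=23 * → r--
[1,14] -11+27=16 d=21 * → r--
[1,13] -11+26=15 d=20 * → r--
[1,12] -11+24=13 d=18 * → r--
[1,11] -11+20=9 d=14 * → r--
[1,10] -11+19=8 d=13 * → r--
[1,9] -11+17=6 d=11 * → r--
[1,8] -11+15=4 d=9 * → r--

r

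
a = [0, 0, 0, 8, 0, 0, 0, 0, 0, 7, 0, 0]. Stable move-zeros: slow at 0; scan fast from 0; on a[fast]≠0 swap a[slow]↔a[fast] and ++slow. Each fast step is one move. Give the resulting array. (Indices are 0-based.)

[8, 7, 0, 0, 0, 0, 0, 0, 0, 0, 0, 0]

slow=0 fast=0: a[fast]=0, fast++
slow=0 fast=1: a[fast]=0, fast++
slow=0 fast=2: a[fast]=0, fast++
slow=0 fast=3: a[fast]=8≠0 swap→a[0]=8, slow++,fast++
slow=1 fast=4: a[fast]=0, fast++
slow=1 fast=5: a[fast]=0, fast++
slow=1 fast=6: a[fast]=0, fast++
slow=1 fast=7: a[fast]=0, fast++
slow=1 fast=8: a[fast]=0, fast++
slow=1 fast=9: a[fast]=7≠0 swap→a[1]=7, slow++,fast++
slow=2 fast=10: a[fast]=0, fast++
slow=2 fast=11: a[fast]=0, fast++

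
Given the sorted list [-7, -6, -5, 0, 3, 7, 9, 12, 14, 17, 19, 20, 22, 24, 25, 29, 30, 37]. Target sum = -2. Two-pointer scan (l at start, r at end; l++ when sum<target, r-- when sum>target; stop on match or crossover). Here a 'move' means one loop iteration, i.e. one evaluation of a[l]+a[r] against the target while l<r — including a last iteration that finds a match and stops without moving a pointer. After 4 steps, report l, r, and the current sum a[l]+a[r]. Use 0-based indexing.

l=0, r=13, sum=17

l=0 r=17: -7+37=30 >-2, r--
l=0 r=16: -7+30=23 >-2, r--
l=0 r=15: -7+29=22 >-2, r--
l=0 r=14: -7+25=18 >-2, r--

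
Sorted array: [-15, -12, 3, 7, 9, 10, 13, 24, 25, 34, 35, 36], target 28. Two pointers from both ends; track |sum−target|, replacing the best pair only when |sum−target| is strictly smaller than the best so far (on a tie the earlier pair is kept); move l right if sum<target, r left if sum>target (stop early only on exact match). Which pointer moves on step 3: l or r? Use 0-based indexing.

r

l=0 r=11: -15+36=21 d=7 *, l++
l=1 r=11: -12+36=24 d=4 *, l++
l=2 r=11: 3+36=39 d=11, r--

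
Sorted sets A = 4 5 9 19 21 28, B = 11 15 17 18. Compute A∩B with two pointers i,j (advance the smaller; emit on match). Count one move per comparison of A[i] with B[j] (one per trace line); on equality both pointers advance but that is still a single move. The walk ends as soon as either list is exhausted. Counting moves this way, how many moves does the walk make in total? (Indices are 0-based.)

7 moves

i=0 j=0: 4<11, i++
i=1 j=0: 5<11, i++
i=2 j=0: 9<11, i++
i=3 j=0: 19>11, j++
i=3 j=1: 19>15, j++
i=3 j=2: 19>17, j++
i=3 j=3: 19>18, j++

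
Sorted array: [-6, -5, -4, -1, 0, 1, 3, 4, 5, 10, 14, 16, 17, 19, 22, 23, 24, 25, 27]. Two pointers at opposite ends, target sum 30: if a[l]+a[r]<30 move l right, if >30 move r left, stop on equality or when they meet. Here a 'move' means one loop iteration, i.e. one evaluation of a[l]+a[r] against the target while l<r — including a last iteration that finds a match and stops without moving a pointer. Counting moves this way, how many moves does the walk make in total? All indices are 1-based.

7 moves

[1,19] -6+27=21 <30 → l++
[2,19] -5+27=22 <30 → l++
[3,19] -4+27=23 <30 → l++
[4,19] -1+27=26 <30 → l++
[5,19] 0+27=27 <30 → l++
[6,19] 1+27=28 <30 → l++
[7,19] 3+27=30 → found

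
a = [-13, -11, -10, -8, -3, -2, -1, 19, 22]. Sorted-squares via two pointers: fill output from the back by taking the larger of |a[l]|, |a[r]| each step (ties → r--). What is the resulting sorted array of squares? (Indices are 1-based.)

[1, 4, 9, 64, 100, 121, 169, 361, 484]

[1,9] |-13|<=|22| out[9]=484 → r--
[1,8] |-13|<=|19| out[8]=361 → r--
[1,7] |-13|>|-1| out[7]=169 → l++
[2,7] |-11|>|-1| out[6]=121 → l++
[3,7] |-10|>|-1| out[5]=100 → l++
[4,7] |-8|>|-1| out[4]=64 → l++
[5,7] |-3|>|-1| out[3]=9 → l++
[6,7] |-2|>|-1| out[2]=4 → l++
[7,7] |-1|<=|-1| out[1]=1 → r--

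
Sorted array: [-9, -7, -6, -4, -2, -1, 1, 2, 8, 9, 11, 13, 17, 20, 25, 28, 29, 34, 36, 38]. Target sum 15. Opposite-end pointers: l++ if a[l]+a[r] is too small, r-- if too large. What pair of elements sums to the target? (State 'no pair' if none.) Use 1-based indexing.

(-2, 17)

l=1 r=20: -9+38=29 >15, r--
l=1 r=19: -9+36=27 >15, r--
l=1 r=18: -9+34=25 >15, r--
l=1 r=17: -9+29=20 >15, r--
l=1 r=16: -9+28=19 >15, r--
l=1 r=15: -9+25=16 >15, r--
l=1 r=14: -9+20=11 <15, l++
l=2 r=14: -7+20=13 <15, l++
l=3 r=14: -6+20=14 <15, l++
l=4 r=14: -4+20=16 >15, r--
l=4 r=13: -4+17=13 <15, l++
l=5 r=13: -2+17=15, found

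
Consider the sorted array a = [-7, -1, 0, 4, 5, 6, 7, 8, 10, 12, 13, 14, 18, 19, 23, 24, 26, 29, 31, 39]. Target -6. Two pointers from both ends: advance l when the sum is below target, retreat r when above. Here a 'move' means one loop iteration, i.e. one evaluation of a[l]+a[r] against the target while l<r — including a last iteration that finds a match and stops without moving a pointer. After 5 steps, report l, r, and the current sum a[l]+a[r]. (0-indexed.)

[0,19] -7+39=32 >-6 → r--
[0,18] -7+31=24 >-6 → r--
[0,17] -7+29=22 >-6 → r--
[0,16] -7+26=19 >-6 → r--
[0,15] -7+24=17 >-6 → r--

l=0, r=14, sum=16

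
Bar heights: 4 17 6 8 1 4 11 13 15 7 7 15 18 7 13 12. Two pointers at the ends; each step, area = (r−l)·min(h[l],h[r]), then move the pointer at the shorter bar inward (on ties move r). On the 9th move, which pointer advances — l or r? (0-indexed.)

l=0 r=15: min(4,12)*15=60 best=60 *, l++
l=1 r=15: min(17,12)*14=168 best=168 *, r--
l=1 r=14: min(17,13)*13=169 best=169 *, r--
l=1 r=13: min(17,7)*12=84 best=169, r--
l=1 r=12: min(17,18)*11=187 best=187 *, l++
l=2 r=12: min(6,18)*10=60 best=187, l++
l=3 r=12: min(8,18)*9=72 best=187, l++
l=4 r=12: min(1,18)*8=8 best=187, l++
l=5 r=12: min(4,18)*7=28 best=187, l++

l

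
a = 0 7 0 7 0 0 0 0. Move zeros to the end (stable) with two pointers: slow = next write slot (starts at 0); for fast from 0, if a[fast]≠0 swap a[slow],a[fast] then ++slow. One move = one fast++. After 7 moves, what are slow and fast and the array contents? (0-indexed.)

slow=2, fast=7, a=[7, 7, 0, 0, 0, 0, 0, 0]

(s=0,f=0) a[fast]=0 → fast++
(s=0,f=1) a[fast]=7≠0 swap→a[0]=7 → slow++,fast++
(s=1,f=2) a[fast]=0 → fast++
(s=1,f=3) a[fast]=7≠0 swap→a[1]=7 → slow++,fast++
(s=2,f=4) a[fast]=0 → fast++
(s=2,f=5) a[fast]=0 → fast++
(s=2,f=6) a[fast]=0 → fast++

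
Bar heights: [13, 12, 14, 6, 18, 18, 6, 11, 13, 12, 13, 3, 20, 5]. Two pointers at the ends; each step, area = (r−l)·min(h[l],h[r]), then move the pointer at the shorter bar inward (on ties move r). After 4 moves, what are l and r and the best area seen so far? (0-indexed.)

l=3, r=12, best area=156

[0,13] min(13,5)*13=65 best=65 * → r--
[0,12] min(13,20)*12=156 best=156 * → l++
[1,12] min(12,20)*11=132 best=156 → l++
[2,12] min(14,20)*10=140 best=156 → l++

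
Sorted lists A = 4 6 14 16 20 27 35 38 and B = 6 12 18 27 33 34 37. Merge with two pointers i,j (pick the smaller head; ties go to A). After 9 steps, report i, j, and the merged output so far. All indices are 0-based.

i=6, j=3, merged so far=[4, 6, 6, 12, 14, 16, 18, 20, 27]

i=0 j=0: A[i]=4<=B[j]=6 take 4, i++
i=1 j=0: A[i]=6<=B[j]=6 take 6, i++
i=2 j=0: A[i]=14>B[j]=6 take 6, j++
i=2 j=1: A[i]=14>B[j]=12 take 12, j++
i=2 j=2: A[i]=14<=B[j]=18 take 14, i++
i=3 j=2: A[i]=16<=B[j]=18 take 16, i++
i=4 j=2: A[i]=20>B[j]=18 take 18, j++
i=4 j=3: A[i]=20<=B[j]=27 take 20, i++
i=5 j=3: A[i]=27<=B[j]=27 take 27, i++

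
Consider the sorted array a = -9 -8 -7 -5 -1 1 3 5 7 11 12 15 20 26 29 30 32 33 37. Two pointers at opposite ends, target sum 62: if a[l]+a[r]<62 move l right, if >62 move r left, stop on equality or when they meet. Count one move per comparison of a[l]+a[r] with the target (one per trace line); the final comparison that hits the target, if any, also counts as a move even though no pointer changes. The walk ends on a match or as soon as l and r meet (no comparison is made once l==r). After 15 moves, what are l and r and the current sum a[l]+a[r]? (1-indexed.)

l=15, r=18, sum=62

l=1 r=19: -9+37=28 <62, l++
l=2 r=19: -8+37=29 <62, l++
l=3 r=19: -7+37=30 <62, l++
l=4 r=19: -5+37=32 <62, l++
l=5 r=19: -1+37=36 <62, l++
l=6 r=19: 1+37=38 <62, l++
l=7 r=19: 3+37=40 <62, l++
l=8 r=19: 5+37=42 <62, l++
l=9 r=19: 7+37=44 <62, l++
l=10 r=19: 11+37=48 <62, l++
l=11 r=19: 12+37=49 <62, l++
l=12 r=19: 15+37=52 <62, l++
l=13 r=19: 20+37=57 <62, l++
l=14 r=19: 26+37=63 >62, r--
l=14 r=18: 26+33=59 <62, l++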